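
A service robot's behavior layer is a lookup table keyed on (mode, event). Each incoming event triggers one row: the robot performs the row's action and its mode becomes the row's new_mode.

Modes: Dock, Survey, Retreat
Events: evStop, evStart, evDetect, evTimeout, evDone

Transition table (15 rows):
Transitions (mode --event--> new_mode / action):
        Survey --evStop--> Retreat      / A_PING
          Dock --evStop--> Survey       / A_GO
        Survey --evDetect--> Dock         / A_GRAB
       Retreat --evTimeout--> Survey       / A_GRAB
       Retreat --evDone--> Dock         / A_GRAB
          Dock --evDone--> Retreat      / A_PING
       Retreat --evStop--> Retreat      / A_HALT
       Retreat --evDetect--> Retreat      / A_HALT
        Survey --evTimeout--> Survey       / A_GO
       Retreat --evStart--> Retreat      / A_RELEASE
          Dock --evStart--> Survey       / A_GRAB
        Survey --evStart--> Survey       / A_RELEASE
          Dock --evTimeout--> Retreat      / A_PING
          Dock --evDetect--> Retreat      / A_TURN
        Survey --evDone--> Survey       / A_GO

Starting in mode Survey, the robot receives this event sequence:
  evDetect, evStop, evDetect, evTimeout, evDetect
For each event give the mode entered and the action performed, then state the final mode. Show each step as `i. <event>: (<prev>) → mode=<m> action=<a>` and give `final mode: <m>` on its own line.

1. evDetect: (Survey) → mode=Dock action=A_GRAB
2. evStop: (Dock) → mode=Survey action=A_GO
3. evDetect: (Survey) → mode=Dock action=A_GRAB
4. evTimeout: (Dock) → mode=Retreat action=A_PING
5. evDetect: (Retreat) → mode=Retreat action=A_HALT

final mode: Retreat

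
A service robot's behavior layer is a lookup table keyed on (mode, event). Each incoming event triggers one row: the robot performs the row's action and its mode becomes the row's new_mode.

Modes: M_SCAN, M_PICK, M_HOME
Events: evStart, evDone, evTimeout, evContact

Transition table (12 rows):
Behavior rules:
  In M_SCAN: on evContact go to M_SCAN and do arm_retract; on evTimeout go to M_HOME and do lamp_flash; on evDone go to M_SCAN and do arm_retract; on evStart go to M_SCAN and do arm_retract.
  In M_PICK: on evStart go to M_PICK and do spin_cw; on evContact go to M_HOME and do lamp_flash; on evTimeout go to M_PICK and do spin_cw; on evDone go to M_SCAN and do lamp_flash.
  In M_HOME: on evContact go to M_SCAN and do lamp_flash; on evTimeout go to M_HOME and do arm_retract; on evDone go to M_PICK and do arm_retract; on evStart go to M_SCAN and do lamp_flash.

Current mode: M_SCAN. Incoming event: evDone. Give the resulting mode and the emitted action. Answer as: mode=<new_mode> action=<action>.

mode=M_SCAN action=arm_retract

current mode = M_SCAN; filter table to that mode:
  (M_SCAN, evContact) → (M_SCAN, arm_retract)
  (M_SCAN, evTimeout) → (M_HOME, lamp_flash)
  (M_SCAN, evDone) → (M_SCAN, arm_retract)  ← event matches
  (M_SCAN, evStart) → (M_SCAN, arm_retract)
event = evDone selects (M_SCAN, arm_retract)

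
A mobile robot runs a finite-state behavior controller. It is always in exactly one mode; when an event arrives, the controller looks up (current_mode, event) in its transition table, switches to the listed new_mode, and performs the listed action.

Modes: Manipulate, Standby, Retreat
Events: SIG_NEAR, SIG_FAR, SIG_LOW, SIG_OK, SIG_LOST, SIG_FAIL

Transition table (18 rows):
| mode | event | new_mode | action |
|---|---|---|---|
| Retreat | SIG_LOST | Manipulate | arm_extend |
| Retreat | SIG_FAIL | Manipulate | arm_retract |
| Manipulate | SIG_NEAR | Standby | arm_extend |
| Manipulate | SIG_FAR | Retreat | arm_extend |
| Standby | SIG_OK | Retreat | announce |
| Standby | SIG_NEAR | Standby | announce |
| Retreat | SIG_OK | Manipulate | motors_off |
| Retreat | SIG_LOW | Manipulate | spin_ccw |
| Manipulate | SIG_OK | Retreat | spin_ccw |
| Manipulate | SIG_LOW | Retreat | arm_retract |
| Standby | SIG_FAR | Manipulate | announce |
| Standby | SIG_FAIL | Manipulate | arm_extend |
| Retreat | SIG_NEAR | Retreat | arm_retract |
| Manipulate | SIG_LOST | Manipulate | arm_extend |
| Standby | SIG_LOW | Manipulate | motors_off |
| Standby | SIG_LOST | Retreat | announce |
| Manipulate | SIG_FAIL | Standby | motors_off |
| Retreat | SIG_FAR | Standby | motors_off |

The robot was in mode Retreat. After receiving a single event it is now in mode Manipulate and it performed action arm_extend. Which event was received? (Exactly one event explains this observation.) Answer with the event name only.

SIG_LOST

try SIG_NEAR: (Retreat, SIG_NEAR) → (Retreat, arm_retract)
try SIG_FAR: (Retreat, SIG_FAR) → (Standby, motors_off)
try SIG_LOW: (Retreat, SIG_LOW) → (Manipulate, spin_ccw)
try SIG_OK: (Retreat, SIG_OK) → (Manipulate, motors_off)
try SIG_LOST: (Retreat, SIG_LOST) → (Manipulate, arm_extend)  ← matches
try SIG_FAIL: (Retreat, SIG_FAIL) → (Manipulate, arm_retract)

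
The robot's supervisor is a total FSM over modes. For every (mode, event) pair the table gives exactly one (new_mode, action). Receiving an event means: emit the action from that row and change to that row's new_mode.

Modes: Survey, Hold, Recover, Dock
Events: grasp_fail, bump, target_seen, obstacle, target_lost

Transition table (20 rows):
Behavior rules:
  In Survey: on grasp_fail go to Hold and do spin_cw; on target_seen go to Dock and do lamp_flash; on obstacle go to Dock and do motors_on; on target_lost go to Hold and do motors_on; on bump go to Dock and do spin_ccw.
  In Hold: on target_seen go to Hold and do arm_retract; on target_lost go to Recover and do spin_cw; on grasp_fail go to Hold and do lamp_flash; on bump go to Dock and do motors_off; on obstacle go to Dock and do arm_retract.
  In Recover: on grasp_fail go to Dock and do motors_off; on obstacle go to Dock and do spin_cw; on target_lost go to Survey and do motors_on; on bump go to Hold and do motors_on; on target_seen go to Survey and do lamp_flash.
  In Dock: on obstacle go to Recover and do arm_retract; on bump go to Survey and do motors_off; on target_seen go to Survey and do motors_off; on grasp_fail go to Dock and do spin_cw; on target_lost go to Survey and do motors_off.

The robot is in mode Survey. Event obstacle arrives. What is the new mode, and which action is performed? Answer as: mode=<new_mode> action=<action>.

current mode = Survey; filter table to that mode:
  (Survey, grasp_fail) → (Hold, spin_cw)
  (Survey, target_seen) → (Dock, lamp_flash)
  (Survey, obstacle) → (Dock, motors_on)  ← event matches
  (Survey, target_lost) → (Hold, motors_on)
  (Survey, bump) → (Dock, spin_ccw)
event = obstacle selects (Dock, motors_on)

mode=Dock action=motors_on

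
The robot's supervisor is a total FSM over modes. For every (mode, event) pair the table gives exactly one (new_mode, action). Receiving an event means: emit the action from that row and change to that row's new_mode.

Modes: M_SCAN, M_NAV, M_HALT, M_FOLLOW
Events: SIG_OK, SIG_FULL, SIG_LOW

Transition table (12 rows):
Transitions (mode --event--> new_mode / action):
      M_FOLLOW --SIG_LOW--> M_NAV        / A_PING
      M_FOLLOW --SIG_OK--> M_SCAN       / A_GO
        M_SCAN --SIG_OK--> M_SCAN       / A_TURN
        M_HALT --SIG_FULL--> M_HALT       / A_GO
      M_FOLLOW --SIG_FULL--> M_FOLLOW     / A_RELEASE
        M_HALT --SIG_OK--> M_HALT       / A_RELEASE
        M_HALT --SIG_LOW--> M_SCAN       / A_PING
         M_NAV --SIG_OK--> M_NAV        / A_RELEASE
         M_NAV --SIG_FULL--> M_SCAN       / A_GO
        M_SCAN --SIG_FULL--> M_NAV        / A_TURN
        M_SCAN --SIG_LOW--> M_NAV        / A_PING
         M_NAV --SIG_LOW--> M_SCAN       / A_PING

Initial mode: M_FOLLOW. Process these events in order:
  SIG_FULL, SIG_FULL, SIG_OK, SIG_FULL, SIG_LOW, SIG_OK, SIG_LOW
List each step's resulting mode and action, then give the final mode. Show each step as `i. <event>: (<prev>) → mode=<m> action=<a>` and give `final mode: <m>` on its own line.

final mode: M_NAV

1. SIG_FULL: (M_FOLLOW) → mode=M_FOLLOW action=A_RELEASE
2. SIG_FULL: (M_FOLLOW) → mode=M_FOLLOW action=A_RELEASE
3. SIG_OK: (M_FOLLOW) → mode=M_SCAN action=A_GO
4. SIG_FULL: (M_SCAN) → mode=M_NAV action=A_TURN
5. SIG_LOW: (M_NAV) → mode=M_SCAN action=A_PING
6. SIG_OK: (M_SCAN) → mode=M_SCAN action=A_TURN
7. SIG_LOW: (M_SCAN) → mode=M_NAV action=A_PING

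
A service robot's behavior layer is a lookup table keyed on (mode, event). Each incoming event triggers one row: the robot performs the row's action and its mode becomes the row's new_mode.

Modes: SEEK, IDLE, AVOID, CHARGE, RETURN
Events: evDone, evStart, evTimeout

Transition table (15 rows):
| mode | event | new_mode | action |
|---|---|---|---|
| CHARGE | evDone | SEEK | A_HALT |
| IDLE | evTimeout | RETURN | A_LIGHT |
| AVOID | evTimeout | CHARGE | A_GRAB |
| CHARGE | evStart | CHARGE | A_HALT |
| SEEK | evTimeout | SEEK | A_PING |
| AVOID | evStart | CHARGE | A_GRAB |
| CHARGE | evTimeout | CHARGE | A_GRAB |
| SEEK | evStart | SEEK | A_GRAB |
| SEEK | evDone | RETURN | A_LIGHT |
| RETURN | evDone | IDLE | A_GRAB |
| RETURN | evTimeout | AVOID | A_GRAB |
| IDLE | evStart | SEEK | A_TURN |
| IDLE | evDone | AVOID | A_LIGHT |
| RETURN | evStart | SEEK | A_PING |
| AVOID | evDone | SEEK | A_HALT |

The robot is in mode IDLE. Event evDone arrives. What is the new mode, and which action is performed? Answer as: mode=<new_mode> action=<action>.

current mode = IDLE; filter table to that mode:
  (IDLE, evTimeout) → (RETURN, A_LIGHT)
  (IDLE, evStart) → (SEEK, A_TURN)
  (IDLE, evDone) → (AVOID, A_LIGHT)  ← event matches
event = evDone selects (AVOID, A_LIGHT)

mode=AVOID action=A_LIGHT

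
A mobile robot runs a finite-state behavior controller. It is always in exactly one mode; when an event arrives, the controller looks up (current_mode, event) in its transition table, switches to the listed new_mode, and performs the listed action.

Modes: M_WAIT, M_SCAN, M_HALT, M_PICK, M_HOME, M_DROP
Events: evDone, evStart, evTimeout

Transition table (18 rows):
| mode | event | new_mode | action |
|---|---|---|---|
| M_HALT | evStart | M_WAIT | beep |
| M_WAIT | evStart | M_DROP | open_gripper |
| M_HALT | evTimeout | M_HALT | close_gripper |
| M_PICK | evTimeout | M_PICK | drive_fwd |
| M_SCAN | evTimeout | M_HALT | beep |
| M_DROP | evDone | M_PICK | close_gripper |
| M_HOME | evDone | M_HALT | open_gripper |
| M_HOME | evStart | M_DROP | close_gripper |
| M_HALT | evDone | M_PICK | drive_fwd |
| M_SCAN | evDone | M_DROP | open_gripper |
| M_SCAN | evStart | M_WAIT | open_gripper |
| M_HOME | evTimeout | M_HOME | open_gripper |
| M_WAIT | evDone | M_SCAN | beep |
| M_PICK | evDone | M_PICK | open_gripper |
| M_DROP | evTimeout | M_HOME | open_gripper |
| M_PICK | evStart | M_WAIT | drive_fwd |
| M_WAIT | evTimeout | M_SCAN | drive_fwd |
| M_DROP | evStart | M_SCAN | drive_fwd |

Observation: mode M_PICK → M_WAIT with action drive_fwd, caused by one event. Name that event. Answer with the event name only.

evStart

try evDone: (M_PICK, evDone) → (M_PICK, open_gripper)
try evStart: (M_PICK, evStart) → (M_WAIT, drive_fwd)  ← matches
try evTimeout: (M_PICK, evTimeout) → (M_PICK, drive_fwd)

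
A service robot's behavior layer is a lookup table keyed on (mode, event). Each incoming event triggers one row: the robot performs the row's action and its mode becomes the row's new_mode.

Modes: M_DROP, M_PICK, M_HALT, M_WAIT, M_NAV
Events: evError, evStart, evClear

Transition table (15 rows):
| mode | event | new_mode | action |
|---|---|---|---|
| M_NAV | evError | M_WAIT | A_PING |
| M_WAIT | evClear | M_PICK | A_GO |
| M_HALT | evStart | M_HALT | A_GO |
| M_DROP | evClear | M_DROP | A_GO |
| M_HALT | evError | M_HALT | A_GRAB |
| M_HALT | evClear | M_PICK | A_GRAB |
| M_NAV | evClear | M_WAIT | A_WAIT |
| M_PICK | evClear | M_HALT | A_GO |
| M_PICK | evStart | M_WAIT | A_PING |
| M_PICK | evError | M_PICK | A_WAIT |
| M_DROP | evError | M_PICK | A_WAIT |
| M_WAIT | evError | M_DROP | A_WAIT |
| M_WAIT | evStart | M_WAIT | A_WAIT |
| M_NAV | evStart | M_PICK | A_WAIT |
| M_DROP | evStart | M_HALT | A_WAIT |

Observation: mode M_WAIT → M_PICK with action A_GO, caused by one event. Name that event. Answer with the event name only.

evClear

try evError: (M_WAIT, evError) → (M_DROP, A_WAIT)
try evStart: (M_WAIT, evStart) → (M_WAIT, A_WAIT)
try evClear: (M_WAIT, evClear) → (M_PICK, A_GO)  ← matches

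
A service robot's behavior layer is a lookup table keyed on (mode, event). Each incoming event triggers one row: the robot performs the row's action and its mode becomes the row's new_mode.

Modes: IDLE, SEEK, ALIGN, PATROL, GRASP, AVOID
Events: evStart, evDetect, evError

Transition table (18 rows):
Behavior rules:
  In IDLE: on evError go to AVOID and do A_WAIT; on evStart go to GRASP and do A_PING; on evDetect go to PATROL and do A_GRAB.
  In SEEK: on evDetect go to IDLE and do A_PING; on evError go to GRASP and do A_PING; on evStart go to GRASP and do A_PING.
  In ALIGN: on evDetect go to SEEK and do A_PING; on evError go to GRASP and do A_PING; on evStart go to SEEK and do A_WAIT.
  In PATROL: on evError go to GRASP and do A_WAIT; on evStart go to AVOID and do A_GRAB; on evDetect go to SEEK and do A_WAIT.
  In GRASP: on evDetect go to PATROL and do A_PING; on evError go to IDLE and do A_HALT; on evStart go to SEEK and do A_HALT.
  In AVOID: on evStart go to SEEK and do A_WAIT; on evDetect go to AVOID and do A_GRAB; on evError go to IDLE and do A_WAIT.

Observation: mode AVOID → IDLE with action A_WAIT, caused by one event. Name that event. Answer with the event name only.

try evStart: (AVOID, evStart) → (SEEK, A_WAIT)
try evDetect: (AVOID, evDetect) → (AVOID, A_GRAB)
try evError: (AVOID, evError) → (IDLE, A_WAIT)  ← matches

evError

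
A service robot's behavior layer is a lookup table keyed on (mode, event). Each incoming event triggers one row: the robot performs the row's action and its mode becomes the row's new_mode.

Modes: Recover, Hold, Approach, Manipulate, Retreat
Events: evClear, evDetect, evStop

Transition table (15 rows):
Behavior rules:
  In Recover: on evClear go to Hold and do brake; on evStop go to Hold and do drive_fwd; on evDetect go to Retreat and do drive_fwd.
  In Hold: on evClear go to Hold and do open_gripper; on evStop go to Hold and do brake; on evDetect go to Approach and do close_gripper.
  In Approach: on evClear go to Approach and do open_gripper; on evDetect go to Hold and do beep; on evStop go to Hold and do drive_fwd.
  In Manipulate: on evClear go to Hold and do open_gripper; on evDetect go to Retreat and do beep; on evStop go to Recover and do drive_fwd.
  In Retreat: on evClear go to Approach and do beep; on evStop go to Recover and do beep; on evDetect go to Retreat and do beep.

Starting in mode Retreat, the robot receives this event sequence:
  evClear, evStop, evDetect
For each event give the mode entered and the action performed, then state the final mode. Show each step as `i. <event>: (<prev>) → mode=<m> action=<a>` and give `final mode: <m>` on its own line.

final mode: Approach

1. evClear: (Retreat) → mode=Approach action=beep
2. evStop: (Approach) → mode=Hold action=drive_fwd
3. evDetect: (Hold) → mode=Approach action=close_gripper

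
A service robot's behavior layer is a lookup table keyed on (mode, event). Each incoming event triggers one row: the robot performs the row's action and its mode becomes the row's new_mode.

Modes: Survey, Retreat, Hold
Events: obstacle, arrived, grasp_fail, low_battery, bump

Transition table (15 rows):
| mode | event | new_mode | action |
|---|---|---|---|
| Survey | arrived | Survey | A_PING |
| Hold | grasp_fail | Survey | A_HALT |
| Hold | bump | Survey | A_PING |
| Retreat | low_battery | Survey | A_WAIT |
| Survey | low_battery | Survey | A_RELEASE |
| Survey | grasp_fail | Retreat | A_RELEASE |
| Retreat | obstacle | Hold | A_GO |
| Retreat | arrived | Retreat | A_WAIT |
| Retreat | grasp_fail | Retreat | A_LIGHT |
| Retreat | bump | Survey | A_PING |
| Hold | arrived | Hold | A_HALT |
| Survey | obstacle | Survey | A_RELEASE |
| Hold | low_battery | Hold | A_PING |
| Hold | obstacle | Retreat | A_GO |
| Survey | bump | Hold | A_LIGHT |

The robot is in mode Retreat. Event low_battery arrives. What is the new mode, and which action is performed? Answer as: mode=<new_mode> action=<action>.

mode=Survey action=A_WAIT

current mode = Retreat; filter table to that mode:
  (Retreat, low_battery) → (Survey, A_WAIT)  ← event matches
  (Retreat, obstacle) → (Hold, A_GO)
  (Retreat, arrived) → (Retreat, A_WAIT)
  (Retreat, grasp_fail) → (Retreat, A_LIGHT)
  (Retreat, bump) → (Survey, A_PING)
event = low_battery selects (Survey, A_WAIT)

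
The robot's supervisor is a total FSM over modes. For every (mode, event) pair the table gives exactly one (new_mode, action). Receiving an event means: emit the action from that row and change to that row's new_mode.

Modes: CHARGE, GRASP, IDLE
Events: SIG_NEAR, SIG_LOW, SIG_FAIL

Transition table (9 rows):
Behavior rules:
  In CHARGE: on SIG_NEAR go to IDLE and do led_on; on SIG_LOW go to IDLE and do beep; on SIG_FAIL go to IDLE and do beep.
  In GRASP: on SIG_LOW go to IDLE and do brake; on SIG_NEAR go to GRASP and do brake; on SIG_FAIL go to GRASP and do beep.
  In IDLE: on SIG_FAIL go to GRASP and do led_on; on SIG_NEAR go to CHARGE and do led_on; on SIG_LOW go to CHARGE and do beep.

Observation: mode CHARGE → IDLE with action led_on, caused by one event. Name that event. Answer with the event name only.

try SIG_NEAR: (CHARGE, SIG_NEAR) → (IDLE, led_on)  ← matches
try SIG_LOW: (CHARGE, SIG_LOW) → (IDLE, beep)
try SIG_FAIL: (CHARGE, SIG_FAIL) → (IDLE, beep)

SIG_NEAR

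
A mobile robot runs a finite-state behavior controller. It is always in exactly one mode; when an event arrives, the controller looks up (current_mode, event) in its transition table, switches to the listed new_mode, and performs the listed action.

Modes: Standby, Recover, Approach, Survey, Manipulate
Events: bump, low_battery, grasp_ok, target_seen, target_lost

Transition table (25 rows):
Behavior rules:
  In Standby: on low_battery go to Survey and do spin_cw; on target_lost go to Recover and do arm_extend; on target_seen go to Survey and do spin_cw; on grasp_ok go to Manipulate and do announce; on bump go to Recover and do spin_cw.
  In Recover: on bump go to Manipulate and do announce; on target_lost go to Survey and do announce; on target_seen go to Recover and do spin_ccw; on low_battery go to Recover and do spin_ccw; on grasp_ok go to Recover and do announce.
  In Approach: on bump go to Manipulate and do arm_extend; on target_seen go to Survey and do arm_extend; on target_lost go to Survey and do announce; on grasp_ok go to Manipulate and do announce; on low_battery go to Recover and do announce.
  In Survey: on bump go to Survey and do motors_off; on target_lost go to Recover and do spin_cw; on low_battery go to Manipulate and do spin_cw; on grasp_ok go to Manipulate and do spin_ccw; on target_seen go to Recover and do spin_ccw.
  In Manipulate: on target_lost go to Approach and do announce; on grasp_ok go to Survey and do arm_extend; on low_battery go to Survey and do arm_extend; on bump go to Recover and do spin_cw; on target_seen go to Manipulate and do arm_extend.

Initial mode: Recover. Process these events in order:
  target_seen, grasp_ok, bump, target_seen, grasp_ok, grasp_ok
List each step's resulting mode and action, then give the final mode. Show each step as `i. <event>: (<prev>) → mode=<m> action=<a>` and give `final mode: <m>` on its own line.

final mode: Manipulate

1. target_seen: (Recover) → mode=Recover action=spin_ccw
2. grasp_ok: (Recover) → mode=Recover action=announce
3. bump: (Recover) → mode=Manipulate action=announce
4. target_seen: (Manipulate) → mode=Manipulate action=arm_extend
5. grasp_ok: (Manipulate) → mode=Survey action=arm_extend
6. grasp_ok: (Survey) → mode=Manipulate action=spin_ccw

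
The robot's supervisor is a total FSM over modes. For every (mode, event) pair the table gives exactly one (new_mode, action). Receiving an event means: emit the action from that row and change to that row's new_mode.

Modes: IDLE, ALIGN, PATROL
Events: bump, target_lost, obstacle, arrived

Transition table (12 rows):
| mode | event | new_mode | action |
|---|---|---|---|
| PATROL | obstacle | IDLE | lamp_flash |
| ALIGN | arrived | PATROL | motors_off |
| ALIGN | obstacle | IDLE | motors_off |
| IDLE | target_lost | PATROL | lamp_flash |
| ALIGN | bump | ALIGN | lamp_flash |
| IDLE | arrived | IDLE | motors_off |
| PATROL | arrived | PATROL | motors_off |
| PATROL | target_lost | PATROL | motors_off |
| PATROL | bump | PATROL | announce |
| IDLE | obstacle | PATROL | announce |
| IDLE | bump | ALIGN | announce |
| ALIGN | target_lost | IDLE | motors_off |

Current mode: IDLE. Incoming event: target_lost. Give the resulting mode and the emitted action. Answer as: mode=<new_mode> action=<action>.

current mode = IDLE; filter table to that mode:
  (IDLE, target_lost) → (PATROL, lamp_flash)  ← event matches
  (IDLE, arrived) → (IDLE, motors_off)
  (IDLE, obstacle) → (PATROL, announce)
  (IDLE, bump) → (ALIGN, announce)
event = target_lost selects (PATROL, lamp_flash)

mode=PATROL action=lamp_flash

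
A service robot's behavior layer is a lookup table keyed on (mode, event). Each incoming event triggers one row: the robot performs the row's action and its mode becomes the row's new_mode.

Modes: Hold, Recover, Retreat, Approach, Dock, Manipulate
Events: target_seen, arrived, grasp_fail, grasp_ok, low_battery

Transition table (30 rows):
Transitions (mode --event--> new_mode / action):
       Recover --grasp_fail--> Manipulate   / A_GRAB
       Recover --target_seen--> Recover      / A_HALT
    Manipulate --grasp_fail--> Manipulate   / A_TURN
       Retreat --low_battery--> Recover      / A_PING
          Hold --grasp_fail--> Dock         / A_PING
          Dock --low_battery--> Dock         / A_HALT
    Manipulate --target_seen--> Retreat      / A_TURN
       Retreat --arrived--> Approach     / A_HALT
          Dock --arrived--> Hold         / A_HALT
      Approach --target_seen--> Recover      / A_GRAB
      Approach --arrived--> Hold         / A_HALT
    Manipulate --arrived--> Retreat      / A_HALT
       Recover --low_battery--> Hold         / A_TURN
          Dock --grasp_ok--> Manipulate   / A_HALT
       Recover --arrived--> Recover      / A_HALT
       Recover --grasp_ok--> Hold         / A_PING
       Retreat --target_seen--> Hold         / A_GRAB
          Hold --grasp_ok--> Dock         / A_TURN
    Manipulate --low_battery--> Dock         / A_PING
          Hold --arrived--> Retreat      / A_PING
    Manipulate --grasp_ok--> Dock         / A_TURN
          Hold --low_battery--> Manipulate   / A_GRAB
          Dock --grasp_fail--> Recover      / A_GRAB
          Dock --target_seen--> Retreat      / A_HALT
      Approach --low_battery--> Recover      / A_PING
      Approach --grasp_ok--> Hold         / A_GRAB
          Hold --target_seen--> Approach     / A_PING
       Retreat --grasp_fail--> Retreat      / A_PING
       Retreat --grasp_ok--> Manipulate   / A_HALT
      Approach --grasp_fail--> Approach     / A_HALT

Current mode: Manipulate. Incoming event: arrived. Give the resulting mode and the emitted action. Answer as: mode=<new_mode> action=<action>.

current mode = Manipulate; filter table to that mode:
  (Manipulate, grasp_fail) → (Manipulate, A_TURN)
  (Manipulate, target_seen) → (Retreat, A_TURN)
  (Manipulate, arrived) → (Retreat, A_HALT)  ← event matches
  (Manipulate, low_battery) → (Dock, A_PING)
  (Manipulate, grasp_ok) → (Dock, A_TURN)
event = arrived selects (Retreat, A_HALT)

mode=Retreat action=A_HALT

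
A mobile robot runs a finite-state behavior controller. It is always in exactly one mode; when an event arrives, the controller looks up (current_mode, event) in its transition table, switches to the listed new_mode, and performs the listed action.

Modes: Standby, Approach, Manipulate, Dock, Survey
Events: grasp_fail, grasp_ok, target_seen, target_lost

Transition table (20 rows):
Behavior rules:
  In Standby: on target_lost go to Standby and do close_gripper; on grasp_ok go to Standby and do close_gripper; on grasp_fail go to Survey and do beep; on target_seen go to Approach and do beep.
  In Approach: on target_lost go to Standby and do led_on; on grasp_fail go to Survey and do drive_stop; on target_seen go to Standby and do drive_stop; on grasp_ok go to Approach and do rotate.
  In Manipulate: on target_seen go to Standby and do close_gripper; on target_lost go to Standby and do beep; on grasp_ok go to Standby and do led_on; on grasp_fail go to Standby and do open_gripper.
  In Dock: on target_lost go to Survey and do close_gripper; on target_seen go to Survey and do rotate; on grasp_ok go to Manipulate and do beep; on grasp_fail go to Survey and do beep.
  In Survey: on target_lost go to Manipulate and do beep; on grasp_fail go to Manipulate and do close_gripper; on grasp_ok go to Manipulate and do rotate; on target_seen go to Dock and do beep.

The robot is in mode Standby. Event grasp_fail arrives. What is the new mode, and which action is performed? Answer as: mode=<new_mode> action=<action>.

current mode = Standby; filter table to that mode:
  (Standby, target_lost) → (Standby, close_gripper)
  (Standby, grasp_ok) → (Standby, close_gripper)
  (Standby, grasp_fail) → (Survey, beep)  ← event matches
  (Standby, target_seen) → (Approach, beep)
event = grasp_fail selects (Survey, beep)

mode=Survey action=beep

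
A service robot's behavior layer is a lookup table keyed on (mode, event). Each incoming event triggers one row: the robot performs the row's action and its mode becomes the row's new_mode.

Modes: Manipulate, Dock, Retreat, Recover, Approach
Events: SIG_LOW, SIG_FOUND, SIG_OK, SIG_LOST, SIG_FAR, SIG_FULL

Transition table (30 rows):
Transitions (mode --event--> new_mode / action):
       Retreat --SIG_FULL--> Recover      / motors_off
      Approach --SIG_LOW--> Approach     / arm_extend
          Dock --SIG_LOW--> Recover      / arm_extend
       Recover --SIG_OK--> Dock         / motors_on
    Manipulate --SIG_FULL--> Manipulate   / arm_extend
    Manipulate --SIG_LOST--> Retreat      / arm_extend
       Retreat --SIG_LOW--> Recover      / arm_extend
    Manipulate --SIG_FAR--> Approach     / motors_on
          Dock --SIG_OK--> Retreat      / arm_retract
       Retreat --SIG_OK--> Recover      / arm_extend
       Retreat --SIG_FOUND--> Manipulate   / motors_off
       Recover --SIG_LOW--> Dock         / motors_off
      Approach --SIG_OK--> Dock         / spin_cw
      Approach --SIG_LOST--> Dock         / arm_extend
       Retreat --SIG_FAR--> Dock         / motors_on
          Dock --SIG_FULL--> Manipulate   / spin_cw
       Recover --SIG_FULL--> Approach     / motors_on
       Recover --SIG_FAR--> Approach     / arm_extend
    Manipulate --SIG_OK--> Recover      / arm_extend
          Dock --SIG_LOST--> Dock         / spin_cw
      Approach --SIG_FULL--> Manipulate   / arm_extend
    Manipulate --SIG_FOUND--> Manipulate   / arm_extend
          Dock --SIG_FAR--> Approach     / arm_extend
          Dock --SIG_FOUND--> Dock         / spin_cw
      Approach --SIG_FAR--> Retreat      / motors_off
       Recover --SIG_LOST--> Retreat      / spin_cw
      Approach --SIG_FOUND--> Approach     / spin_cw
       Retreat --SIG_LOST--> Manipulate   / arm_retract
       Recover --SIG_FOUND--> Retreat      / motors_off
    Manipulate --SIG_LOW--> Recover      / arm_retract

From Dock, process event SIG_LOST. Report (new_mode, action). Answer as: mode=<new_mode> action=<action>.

current mode = Dock; filter table to that mode:
  (Dock, SIG_LOW) → (Recover, arm_extend)
  (Dock, SIG_OK) → (Retreat, arm_retract)
  (Dock, SIG_FULL) → (Manipulate, spin_cw)
  (Dock, SIG_LOST) → (Dock, spin_cw)  ← event matches
  (Dock, SIG_FAR) → (Approach, arm_extend)
  (Dock, SIG_FOUND) → (Dock, spin_cw)
event = SIG_LOST selects (Dock, spin_cw)

mode=Dock action=spin_cw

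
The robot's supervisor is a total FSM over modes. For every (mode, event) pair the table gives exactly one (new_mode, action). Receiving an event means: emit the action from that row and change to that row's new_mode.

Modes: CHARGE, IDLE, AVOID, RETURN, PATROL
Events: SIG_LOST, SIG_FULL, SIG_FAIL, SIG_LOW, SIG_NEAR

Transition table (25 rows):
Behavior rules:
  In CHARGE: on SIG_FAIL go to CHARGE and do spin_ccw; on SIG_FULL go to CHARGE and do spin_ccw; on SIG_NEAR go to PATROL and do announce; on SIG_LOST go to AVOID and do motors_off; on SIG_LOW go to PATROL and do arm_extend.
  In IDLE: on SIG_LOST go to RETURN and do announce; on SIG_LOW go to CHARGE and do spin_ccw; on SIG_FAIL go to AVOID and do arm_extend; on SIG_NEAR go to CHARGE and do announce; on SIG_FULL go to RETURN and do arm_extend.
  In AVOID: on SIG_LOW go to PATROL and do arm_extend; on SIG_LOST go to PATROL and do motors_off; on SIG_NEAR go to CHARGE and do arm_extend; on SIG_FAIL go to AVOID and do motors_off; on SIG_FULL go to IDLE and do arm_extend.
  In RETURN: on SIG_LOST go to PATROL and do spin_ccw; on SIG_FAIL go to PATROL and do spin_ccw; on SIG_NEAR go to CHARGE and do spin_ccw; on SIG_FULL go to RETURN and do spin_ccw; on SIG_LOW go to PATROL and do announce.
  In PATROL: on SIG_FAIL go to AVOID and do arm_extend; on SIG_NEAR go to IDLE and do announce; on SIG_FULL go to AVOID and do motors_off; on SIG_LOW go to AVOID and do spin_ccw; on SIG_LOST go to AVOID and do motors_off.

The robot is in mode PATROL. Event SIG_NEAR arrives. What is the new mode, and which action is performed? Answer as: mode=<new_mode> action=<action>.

current mode = PATROL; filter table to that mode:
  (PATROL, SIG_FAIL) → (AVOID, arm_extend)
  (PATROL, SIG_NEAR) → (IDLE, announce)  ← event matches
  (PATROL, SIG_FULL) → (AVOID, motors_off)
  (PATROL, SIG_LOW) → (AVOID, spin_ccw)
  (PATROL, SIG_LOST) → (AVOID, motors_off)
event = SIG_NEAR selects (IDLE, announce)

mode=IDLE action=announce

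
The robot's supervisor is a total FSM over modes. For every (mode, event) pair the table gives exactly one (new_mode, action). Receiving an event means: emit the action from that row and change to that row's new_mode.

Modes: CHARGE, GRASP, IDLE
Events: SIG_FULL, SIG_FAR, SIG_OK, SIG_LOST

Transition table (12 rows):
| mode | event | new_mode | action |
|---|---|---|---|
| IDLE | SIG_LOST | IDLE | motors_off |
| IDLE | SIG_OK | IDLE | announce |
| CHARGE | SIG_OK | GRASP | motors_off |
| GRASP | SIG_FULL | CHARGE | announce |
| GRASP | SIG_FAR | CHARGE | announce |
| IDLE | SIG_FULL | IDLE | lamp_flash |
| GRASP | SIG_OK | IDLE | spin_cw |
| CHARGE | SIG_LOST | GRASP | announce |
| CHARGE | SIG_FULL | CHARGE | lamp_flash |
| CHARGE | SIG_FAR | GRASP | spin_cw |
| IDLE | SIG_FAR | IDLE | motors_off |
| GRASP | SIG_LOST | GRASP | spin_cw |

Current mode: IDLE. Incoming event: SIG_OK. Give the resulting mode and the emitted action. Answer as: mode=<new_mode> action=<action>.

mode=IDLE action=announce

current mode = IDLE; filter table to that mode:
  (IDLE, SIG_LOST) → (IDLE, motors_off)
  (IDLE, SIG_OK) → (IDLE, announce)  ← event matches
  (IDLE, SIG_FULL) → (IDLE, lamp_flash)
  (IDLE, SIG_FAR) → (IDLE, motors_off)
event = SIG_OK selects (IDLE, announce)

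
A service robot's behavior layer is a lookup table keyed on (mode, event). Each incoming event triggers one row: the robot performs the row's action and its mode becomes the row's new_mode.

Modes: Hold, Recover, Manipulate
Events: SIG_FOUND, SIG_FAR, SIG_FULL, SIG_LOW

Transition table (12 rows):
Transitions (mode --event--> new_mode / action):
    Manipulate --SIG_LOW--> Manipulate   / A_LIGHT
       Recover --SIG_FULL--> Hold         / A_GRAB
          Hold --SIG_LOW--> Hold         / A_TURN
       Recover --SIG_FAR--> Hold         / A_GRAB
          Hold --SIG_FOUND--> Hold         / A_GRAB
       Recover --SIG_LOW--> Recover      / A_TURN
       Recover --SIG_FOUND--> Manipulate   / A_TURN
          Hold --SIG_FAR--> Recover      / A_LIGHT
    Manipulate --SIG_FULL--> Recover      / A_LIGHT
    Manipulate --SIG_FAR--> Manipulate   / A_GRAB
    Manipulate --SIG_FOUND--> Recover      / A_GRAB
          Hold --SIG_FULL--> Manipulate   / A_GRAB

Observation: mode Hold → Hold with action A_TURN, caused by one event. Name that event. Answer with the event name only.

SIG_LOW

try SIG_FOUND: (Hold, SIG_FOUND) → (Hold, A_GRAB)
try SIG_FAR: (Hold, SIG_FAR) → (Recover, A_LIGHT)
try SIG_FULL: (Hold, SIG_FULL) → (Manipulate, A_GRAB)
try SIG_LOW: (Hold, SIG_LOW) → (Hold, A_TURN)  ← matches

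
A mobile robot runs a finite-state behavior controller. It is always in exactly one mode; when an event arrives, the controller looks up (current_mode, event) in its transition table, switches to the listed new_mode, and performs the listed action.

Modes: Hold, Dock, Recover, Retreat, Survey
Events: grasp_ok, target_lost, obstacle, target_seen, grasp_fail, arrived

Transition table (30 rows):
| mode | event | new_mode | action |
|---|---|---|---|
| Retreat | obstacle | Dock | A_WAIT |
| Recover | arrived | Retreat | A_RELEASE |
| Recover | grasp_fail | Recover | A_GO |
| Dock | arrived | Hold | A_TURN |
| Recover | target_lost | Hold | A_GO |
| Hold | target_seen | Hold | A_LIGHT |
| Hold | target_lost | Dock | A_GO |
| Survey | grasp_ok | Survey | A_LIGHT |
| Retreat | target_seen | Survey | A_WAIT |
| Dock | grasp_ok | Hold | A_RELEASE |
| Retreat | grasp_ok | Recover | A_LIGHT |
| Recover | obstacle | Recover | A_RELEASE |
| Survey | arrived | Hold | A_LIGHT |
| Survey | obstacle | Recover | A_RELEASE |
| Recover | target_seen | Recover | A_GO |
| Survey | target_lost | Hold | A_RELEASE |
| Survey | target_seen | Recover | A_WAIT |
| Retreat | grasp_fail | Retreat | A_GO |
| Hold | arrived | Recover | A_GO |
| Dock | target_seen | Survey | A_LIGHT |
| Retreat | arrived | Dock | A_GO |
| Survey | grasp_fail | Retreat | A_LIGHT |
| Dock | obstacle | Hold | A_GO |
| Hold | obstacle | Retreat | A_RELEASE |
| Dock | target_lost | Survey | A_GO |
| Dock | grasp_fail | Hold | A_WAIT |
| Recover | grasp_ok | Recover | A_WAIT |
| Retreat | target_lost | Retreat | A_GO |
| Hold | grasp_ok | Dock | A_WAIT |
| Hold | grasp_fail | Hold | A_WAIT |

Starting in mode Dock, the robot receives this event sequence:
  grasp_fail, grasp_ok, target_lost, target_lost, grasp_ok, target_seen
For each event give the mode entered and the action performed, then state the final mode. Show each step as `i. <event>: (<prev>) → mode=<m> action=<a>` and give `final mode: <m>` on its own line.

1. grasp_fail: (Dock) → mode=Hold action=A_WAIT
2. grasp_ok: (Hold) → mode=Dock action=A_WAIT
3. target_lost: (Dock) → mode=Survey action=A_GO
4. target_lost: (Survey) → mode=Hold action=A_RELEASE
5. grasp_ok: (Hold) → mode=Dock action=A_WAIT
6. target_seen: (Dock) → mode=Survey action=A_LIGHT

final mode: Survey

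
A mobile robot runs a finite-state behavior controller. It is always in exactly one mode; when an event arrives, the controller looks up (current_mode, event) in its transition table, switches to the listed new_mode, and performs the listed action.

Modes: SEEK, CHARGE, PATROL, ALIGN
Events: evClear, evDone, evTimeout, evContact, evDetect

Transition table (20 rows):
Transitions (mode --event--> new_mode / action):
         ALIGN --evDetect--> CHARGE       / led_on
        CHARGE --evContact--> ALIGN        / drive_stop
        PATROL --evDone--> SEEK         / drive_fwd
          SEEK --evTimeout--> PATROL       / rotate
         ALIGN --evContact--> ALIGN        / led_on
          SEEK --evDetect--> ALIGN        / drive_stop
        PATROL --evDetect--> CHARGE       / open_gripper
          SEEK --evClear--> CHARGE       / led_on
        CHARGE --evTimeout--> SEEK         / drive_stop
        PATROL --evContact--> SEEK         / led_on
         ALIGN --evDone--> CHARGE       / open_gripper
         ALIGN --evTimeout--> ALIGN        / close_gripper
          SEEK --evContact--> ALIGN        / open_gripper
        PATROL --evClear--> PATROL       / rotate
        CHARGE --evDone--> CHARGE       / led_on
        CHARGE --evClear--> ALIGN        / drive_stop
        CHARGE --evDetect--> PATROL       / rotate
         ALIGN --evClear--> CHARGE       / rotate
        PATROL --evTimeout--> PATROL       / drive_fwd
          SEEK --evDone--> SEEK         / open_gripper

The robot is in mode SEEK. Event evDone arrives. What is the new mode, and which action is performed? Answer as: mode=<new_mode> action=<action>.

mode=SEEK action=open_gripper

current mode = SEEK; filter table to that mode:
  (SEEK, evTimeout) → (PATROL, rotate)
  (SEEK, evDetect) → (ALIGN, drive_stop)
  (SEEK, evClear) → (CHARGE, led_on)
  (SEEK, evContact) → (ALIGN, open_gripper)
  (SEEK, evDone) → (SEEK, open_gripper)  ← event matches
event = evDone selects (SEEK, open_gripper)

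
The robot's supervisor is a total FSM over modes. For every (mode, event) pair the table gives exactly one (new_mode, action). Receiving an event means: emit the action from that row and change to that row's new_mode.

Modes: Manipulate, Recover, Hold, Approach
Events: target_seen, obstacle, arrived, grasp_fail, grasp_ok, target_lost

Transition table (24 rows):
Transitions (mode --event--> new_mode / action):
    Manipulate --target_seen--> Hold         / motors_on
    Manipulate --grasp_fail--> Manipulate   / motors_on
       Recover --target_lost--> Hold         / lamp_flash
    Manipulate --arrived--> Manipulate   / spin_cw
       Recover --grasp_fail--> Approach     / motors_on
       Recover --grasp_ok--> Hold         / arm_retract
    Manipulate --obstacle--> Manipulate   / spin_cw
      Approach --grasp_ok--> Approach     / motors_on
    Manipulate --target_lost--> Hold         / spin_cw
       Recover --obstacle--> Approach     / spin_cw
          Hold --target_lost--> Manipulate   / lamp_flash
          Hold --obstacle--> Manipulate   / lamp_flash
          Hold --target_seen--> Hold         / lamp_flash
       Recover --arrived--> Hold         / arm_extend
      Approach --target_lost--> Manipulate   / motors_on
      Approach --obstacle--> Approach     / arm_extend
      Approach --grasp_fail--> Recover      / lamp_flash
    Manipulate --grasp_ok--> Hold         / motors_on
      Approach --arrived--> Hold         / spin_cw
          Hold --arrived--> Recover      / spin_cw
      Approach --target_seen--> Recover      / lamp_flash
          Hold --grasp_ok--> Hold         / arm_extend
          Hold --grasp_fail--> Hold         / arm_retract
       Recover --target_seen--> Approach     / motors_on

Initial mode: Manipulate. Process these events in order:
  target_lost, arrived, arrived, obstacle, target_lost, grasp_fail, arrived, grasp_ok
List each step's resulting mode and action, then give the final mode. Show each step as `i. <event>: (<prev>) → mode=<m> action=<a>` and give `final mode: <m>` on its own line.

1. target_lost: (Manipulate) → mode=Hold action=spin_cw
2. arrived: (Hold) → mode=Recover action=spin_cw
3. arrived: (Recover) → mode=Hold action=arm_extend
4. obstacle: (Hold) → mode=Manipulate action=lamp_flash
5. target_lost: (Manipulate) → mode=Hold action=spin_cw
6. grasp_fail: (Hold) → mode=Hold action=arm_retract
7. arrived: (Hold) → mode=Recover action=spin_cw
8. grasp_ok: (Recover) → mode=Hold action=arm_retract

final mode: Hold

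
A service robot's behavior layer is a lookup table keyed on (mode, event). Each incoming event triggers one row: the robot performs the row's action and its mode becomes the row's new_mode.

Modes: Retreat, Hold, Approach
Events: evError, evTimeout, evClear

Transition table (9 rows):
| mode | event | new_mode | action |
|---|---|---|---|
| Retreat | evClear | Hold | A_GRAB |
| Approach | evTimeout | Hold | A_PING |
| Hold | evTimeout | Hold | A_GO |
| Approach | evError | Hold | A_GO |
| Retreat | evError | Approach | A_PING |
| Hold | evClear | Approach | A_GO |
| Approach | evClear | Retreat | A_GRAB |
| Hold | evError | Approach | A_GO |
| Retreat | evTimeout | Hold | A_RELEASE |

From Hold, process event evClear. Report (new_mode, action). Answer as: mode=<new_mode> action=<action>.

current mode = Hold; filter table to that mode:
  (Hold, evTimeout) → (Hold, A_GO)
  (Hold, evClear) → (Approach, A_GO)  ← event matches
  (Hold, evError) → (Approach, A_GO)
event = evClear selects (Approach, A_GO)

mode=Approach action=A_GO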